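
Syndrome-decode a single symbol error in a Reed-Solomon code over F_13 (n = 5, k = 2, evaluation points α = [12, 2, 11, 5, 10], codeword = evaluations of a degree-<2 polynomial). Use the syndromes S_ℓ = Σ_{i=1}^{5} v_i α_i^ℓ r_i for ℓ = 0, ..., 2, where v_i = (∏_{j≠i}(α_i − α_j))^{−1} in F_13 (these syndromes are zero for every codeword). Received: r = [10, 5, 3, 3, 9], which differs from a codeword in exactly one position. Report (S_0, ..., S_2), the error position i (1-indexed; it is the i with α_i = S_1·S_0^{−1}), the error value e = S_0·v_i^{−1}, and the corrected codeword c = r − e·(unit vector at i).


S = (6, 4, 7), error at position 4, error magnitude e = 3, c = [10, 5, 3, 0, 9].

Step 1: column multipliers v_i = (∏_{j≠i}(α_i − α_j))^{−1} mod 13.
  i = 1 (α = 12): (12−2)(12−11)(12−5)(12−10) = 10·1·7·2 = 140 ≡ 10, so v_1 = 10^{−1} = 4 (mod 13).
  i = 2 (α = 2): (2−12)(2−11)(2−5)(2−10) = (−10)·(−9)·(−3)·(−8) = 2160 ≡ 2, so v_2 = 2^{−1} = 7 (mod 13).
  i = 3 (α = 11): (11−12)(11−2)(11−5)(11−10) = (−1)·9·6·1 = −54 ≡ 11, so v_3 = 11^{−1} = 6 (mod 13).
  i = 4 (α = 5): (5−12)(5−2)(5−11)(5−10) = (−7)·3·(−6)·(−5) = −630 ≡ 7, so v_4 = 7^{−1} = 2 (mod 13).
  i = 5 (α = 10): (10−12)(10−2)(10−11)(10−5) = (−2)·8·(−1)·5 = 80 ≡ 2, so v_5 = 2^{−1} = 7 (mod 13).
  v = [4, 7, 6, 2, 7].
Step 2: syndromes of r = [10, 5, 3, 3, 9] (all sums mod 13).
  S_0 = Σ v_i r_i = 4·10 + 7·5 + 6·3 + 2·3 + 7·9 = 162 ≡ 6.
  S_1 = Σ v_i α_i r_i = 4·12·10 + 7·2·5 + 6·11·3 + 2·5·3 + 7·10·9 = 1408 ≡ 4.
  α_i^2 mod 13 = [1, 4, 4, 12, 9].
  S_2 = Σ v_i α_i^2 r_i = 4·1·10 + 7·4·5 + 6·4·3 + 2·12·3 + 7·9·9 = 891 ≡ 7.
  S = (6, 4, 7) ≠ 0, so r is not a codeword (an error is present).
Step 3: locate the error. For a single error e at position i, S_ℓ = v_i·e·α_i^ℓ, so α_err = S_1/S_0.
  S_0^{−1} = 6^{−1} = 11 (mod 13), so α_err = 4·11 = 44 ≡ 5 = α_4. Error position i = 4.
  Consistency check: S_2/S_1 = 7·10 = 70 ≡ 5 = α_err ✓ (single-error assumption holds).
Step 4: error magnitude e = S_0/v_4 = S_0·∏_{j≠4}(α_4 − α_j) = 6·7 = 42 ≡ 3 (mod 13).
Step 5: correct position 4: c_4 = r_4 − e = 3 − 3 ≡ 0 (mod 13). Hence c = [10, 5, 3, 0, 9].
  Check: interpolating c through the α_i gives m(x) = 4 + 7·x (degree < 2) with m(α_i) = c_i for every i, so c is indeed a codeword.


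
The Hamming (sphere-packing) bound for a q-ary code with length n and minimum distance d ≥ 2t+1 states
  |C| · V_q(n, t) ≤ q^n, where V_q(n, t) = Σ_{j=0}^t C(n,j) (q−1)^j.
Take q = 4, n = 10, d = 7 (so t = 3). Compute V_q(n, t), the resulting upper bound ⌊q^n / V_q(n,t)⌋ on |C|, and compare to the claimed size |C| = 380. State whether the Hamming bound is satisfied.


V_q(n, t) = 3676, q^n = 1048576, Hamming bound = 285, |C| = 380 > bound (violated).

Step 1: Compute V_q(n, t) = Σ_{j=0}^3 C(n, j) (q−1)^j.
  j = 0: C(10,0)·(3)^0 = 1·1 = 1.
  j = 1: C(10,1)·(3)^1 = 10·3 = 30.
  j = 2: C(10,2)·(3)^2 = 45·9 = 405.
  j = 3: C(10,3)·(3)^3 = 120·27 = 3240.
  V_q(n, t) = 1 + 30 + 405 + 3240 = 3676.
Step 2: q^n = 4^10 = 1048576.
Step 3: Hamming bound ⌊q^n / V_q(n,t)⌋ = ⌊1048576/3676⌋ = 285.
Step 4: Compare |C| = 380 to 285: violated.
The claimed |C| lies above the Hamming bound, so no 4-ary code of length 10 with d ≥ 7 can have 380 codewords.


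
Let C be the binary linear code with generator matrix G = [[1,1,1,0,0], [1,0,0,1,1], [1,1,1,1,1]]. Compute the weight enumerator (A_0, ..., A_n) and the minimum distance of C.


Weight distribution: A_0 = 1, A_1 = 1, A_2 = 2, A_3 = 2, A_4 = 1, A_5 = 1. Minimum distance d = 1.

Enumerate all 2^3 = 8 messages m ∈ F_2^3.
For each, compute codeword c = mG in F_2^5, then tally its weight.
  m = 000 → c = 00000, weight = 0.
  m = 100 → c = 11100, weight = 3.
  m = 010 → c = 10011, weight = 3.
  m = 110 → c = 01111, weight = 4.
  m = 001 → c = 11111, weight = 5.
  m = 101 → c = 00011, weight = 2.
  m = 011 → c = 01100, weight = 2.
  m = 111 → c = 10000, weight = 1.
Tally weights:
  weight 0: 1 codewords.
  weight 1: 1 codewords.
  weight 2: 2 codewords.
  weight 3: 2 codewords.
  weight 4: 1 codewords.
  weight 5: 1 codewords.
Minimum distance d = smallest w > 0 with A_w > 0 = 1.
Sanity: Σ A_w = 8 = 2^3 = 8 ✓.


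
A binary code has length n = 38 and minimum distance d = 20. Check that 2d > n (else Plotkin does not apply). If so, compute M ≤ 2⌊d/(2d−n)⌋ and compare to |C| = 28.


Plotkin bound M ≤ 20; given |C| = 28 > bound (violated).

Check applicability: 2d = 40, n = 38.
2d − n = 2 > 0, so Plotkin applies.
Compute d/(2d−n) = 20/2 ≈ 10.0000.
⌊d/(2d−n)⌋ = 10.
Plotkin bound: M ≤ 2·10 = 20.
Given |C| = 28, check: VIOLATED.
This |C| is above the Plotkin bound, so no binary code with n = 38, d = 20 and 28 codewords exists.


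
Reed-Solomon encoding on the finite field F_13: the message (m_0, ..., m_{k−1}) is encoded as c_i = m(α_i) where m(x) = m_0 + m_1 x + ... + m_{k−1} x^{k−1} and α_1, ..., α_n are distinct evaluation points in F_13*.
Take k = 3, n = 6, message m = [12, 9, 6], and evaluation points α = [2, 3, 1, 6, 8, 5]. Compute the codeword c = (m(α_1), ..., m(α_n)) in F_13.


c = [2, 2, 1, 9, 0, 12]

Message polynomial: m(x) = 12 + 9·x + 6·x^2 (mod 13).
For each evaluation point α_i, compute m(α_i) mod 13:
  α_1 = 2: Horner steps 6 → 8 → 2, so m(2) = 2.
  α_2 = 3: Horner steps 6 → 1 → 2, so m(3) = 2.
  α_3 = 1: Horner steps 6 → 2 → 1, so m(1) = 1.
  α_4 = 6: Horner steps 6 → 6 → 9, so m(6) = 9.
  α_5 = 8: Horner steps 6 → 5 → 0, so m(8) = 0.
  α_6 = 5: Horner steps 6 → 0 → 12, so m(5) = 12.
Codeword c = [2, 2, 1, 9, 0, 12] ∈ F_13^6.


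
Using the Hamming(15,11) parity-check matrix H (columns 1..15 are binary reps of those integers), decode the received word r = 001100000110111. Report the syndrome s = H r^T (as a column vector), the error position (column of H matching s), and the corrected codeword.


s = (1, 0, 1, 0)^T, error position = 10, corrected codeword c = 001100000010111

Compute s = H r^T mod 2 one row at a time:
  s_1 = 0 + 0 + 1 + 1 + 0 + 1 + 1 + 1 = 5 ≡ 1 (mod 2).
  s_2 = 1 + 0 + 0 + 0 + 0 + 1 + 1 + 1 = 4 ≡ 0 (mod 2).
  s_3 = 0 + 1 + 0 + 0 + 1 + 1 + 1 + 1 = 5 ≡ 1 (mod 2).
  s_4 = 0 + 1 + 0 + 0 + 0 + 1 + 1 + 1 = 4 ≡ 0 (mod 2).
s = (1, 0, 1, 0)^T — this equals column 10 of H (binary 1010), so error is at position 10.
Correct: flip bit 10 of r = 001100000110111 to get c = 001100000010111.


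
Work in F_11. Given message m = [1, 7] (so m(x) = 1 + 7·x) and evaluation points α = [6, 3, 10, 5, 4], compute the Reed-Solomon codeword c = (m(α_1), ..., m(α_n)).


c = [10, 0, 5, 3, 7]

Message polynomial: m(x) = 1 + 7·x (mod 11).
For each evaluation point α_i, compute m(α_i) mod 11:
  α_1 = 6: Horner steps 7 → 10, so m(6) = 10.
  α_2 = 3: Horner steps 7 → 0, so m(3) = 0.
  α_3 = 10: Horner steps 7 → 5, so m(10) = 5.
  α_4 = 5: Horner steps 7 → 3, so m(5) = 3.
  α_5 = 4: Horner steps 7 → 7, so m(4) = 7.
Codeword c = [10, 0, 5, 3, 7] ∈ F_11^5.


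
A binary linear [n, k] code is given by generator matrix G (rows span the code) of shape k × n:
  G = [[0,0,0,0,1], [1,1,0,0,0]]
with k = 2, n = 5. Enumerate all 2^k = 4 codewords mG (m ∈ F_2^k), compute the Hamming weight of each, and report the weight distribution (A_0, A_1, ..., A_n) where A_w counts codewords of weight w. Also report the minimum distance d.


Weight distribution: A_0 = 1, A_1 = 1, A_2 = 1, A_3 = 1. Minimum distance d = 1.

Enumerate all 2^2 = 4 messages m ∈ F_2^2.
For each, compute codeword c = mG in F_2^5, then tally its weight.
  m = 00 → c = 00000, weight = 0.
  m = 10 → c = 00001, weight = 1.
  m = 01 → c = 11000, weight = 2.
  m = 11 → c = 11001, weight = 3.
Tally weights:
  weight 0: 1 codewords.
  weight 1: 1 codewords.
  weight 2: 1 codewords.
  weight 3: 1 codewords.
Minimum distance d = smallest w > 0 with A_w > 0 = 1.
Sanity: Σ A_w = 4 = 2^2 = 4 ✓.


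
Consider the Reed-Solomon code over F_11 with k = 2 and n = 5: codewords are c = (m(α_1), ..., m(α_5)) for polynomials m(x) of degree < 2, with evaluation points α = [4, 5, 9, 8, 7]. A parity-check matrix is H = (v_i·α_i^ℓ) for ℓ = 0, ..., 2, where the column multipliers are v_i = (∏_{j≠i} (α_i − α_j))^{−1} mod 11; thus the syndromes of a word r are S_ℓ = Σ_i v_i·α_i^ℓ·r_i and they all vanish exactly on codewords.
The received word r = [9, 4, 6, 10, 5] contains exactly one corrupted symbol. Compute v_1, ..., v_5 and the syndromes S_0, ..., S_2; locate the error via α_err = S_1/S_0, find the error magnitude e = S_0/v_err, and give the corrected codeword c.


S = (1, 8, 9), error at position 4, error magnitude e = 10, c = [9, 4, 6, 0, 5].

Step 1: column multipliers v_i = (∏_{j≠i}(α_i − α_j))^{−1} mod 11.
  i = 1 (α = 4): (4−5)(4−9)(4−8)(4−7) = (−1)·(−5)·(−4)·(−3) = 60 ≡ 5, so v_1 = 5^{−1} = 9 (mod 11).
  i = 2 (α = 5): (5−4)(5−9)(5−8)(5−7) = 1·(−4)·(−3)·(−2) = −24 ≡ 9, so v_2 = 9^{−1} = 5 (mod 11).
  i = 3 (α = 9): (9−4)(9−5)(9−8)(9−7) = 5·4·1·2 = 40 ≡ 7, so v_3 = 7^{−1} = 8 (mod 11).
  i = 4 (α = 8): (8−4)(8−5)(8−9)(8−7) = 4·3·(−1)·1 = −12 ≡ 10, so v_4 = 10^{−1} = 10 (mod 11).
  i = 5 (α = 7): (7−4)(7−5)(7−9)(7−8) = 3·2·(−2)·(−1) = 12 ≡ 1, so v_5 = 1^{−1} = 1 (mod 11).
  v = [9, 5, 8, 10, 1].
Step 2: syndromes of r = [9, 4, 6, 10, 5] (all sums mod 11).
  S_0 = Σ v_i r_i = 9·9 + 5·4 + 8·6 + 10·10 + 1·5 = 254 ≡ 1.
  S_1 = Σ v_i α_i r_i = 9·4·9 + 5·5·4 + 8·9·6 + 10·8·10 + 1·7·5 = 1691 ≡ 8.
  α_i^2 mod 11 = [5, 3, 4, 9, 5].
  S_2 = Σ v_i α_i^2 r_i = 9·5·9 + 5·3·4 + 8·4·6 + 10·9·10 + 1·5·5 = 1582 ≡ 9.
  S = (1, 8, 9) ≠ 0, so r is not a codeword (an error is present).
Step 3: locate the error. For a single error e at position i, S_ℓ = v_i·e·α_i^ℓ, so α_err = S_1/S_0.
  S_0^{−1} = 1^{−1} = 1 (mod 11), so α_err = 8·1 = 8 ≡ 8 = α_4. Error position i = 4.
  Consistency check: S_2/S_1 = 9·7 = 63 ≡ 8 = α_err ✓ (single-error assumption holds).
Step 4: error magnitude e = S_0/v_4 = S_0·∏_{j≠4}(α_4 − α_j) = 1·10 = 10 ≡ 10 (mod 11).
Step 5: correct position 4: c_4 = r_4 − e = 10 − 10 ≡ 0 (mod 11). Hence c = [9, 4, 6, 0, 5].
  Check: interpolating c through the α_i gives m(x) = 7 + 6·x (degree < 2) with m(α_i) = c_i for every i, so c is indeed a codeword.


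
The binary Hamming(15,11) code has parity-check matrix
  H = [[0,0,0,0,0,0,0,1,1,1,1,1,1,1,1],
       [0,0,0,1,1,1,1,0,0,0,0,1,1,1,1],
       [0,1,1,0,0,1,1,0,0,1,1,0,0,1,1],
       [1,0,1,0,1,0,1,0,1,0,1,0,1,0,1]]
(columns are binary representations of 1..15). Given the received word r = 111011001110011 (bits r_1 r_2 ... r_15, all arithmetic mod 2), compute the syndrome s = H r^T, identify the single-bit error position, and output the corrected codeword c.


s = (1, 0, 1, 0)^T, error position = 10, corrected codeword c = 111011001010011

Compute s = H r^T mod 2 one row at a time:
  s_1 = 0 + 1 + 1 + 1 + 0 + 0 + 1 + 1 = 5 ≡ 1 (mod 2).
  s_2 = 0 + 1 + 1 + 0 + 0 + 0 + 1 + 1 = 4 ≡ 0 (mod 2).
  s_3 = 1 + 1 + 1 + 0 + 1 + 1 + 1 + 1 = 7 ≡ 1 (mod 2).
  s_4 = 1 + 1 + 1 + 0 + 1 + 1 + 0 + 1 = 6 ≡ 0 (mod 2).
s = (1, 0, 1, 0)^T — this equals column 10 of H (binary 1010), so error is at position 10.
Correct: flip bit 10 of r = 111011001110011 to get c = 111011001010011.


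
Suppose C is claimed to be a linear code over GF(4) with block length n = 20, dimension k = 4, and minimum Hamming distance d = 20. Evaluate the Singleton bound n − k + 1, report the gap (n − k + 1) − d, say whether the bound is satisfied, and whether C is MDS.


Singleton RHS = n − k + 1 = 17, slack = -3, bound violated (no such code; not MDS).

Singleton bound: d ≤ n − k + 1.
Here n = 20, k = 4, so n − k + 1 = 17.
Given d = 20, check d ≤ 17: NO.
Slack = (n − k + 1) − d = -3.
The slack is negative: d = 20 exceeds n − k + 1 = 17 by 3, so the Singleton bound is violated and no linear [20, 4, 20]_4 code can exist. In particular it is not MDS (MDS requires d = n − k + 1 exactly).
Description: the claimed parameters are [20, 4, 20]_4; such a code would be impossible (violates the Singleton bound).


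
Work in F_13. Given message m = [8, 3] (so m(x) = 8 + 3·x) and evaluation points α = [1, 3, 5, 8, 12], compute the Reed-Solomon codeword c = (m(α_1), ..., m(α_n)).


c = [11, 4, 10, 6, 5]

Message polynomial: m(x) = 8 + 3·x (mod 13).
For each evaluation point α_i, compute m(α_i) mod 13:
  α_1 = 1: Horner steps 3 → 11, so m(1) = 11.
  α_2 = 3: Horner steps 3 → 4, so m(3) = 4.
  α_3 = 5: Horner steps 3 → 10, so m(5) = 10.
  α_4 = 8: Horner steps 3 → 6, so m(8) = 6.
  α_5 = 12: Horner steps 3 → 5, so m(12) = 5.
Codeword c = [11, 4, 10, 6, 5] ∈ F_13^5.


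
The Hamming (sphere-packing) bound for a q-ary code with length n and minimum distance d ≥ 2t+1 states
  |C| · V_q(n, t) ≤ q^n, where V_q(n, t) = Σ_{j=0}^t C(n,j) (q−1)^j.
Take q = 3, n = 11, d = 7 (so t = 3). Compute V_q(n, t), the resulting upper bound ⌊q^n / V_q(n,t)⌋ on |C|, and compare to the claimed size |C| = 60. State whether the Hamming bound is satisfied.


V_q(n, t) = 1563, q^n = 177147, Hamming bound = 113, |C| = 60 ≤ bound (satisfied).

Step 1: Compute V_q(n, t) = Σ_{j=0}^3 C(n, j) (q−1)^j.
  j = 0: C(11,0)·(2)^0 = 1·1 = 1.
  j = 1: C(11,1)·(2)^1 = 11·2 = 22.
  j = 2: C(11,2)·(2)^2 = 55·4 = 220.
  j = 3: C(11,3)·(2)^3 = 165·8 = 1320.
  V_q(n, t) = 1 + 22 + 220 + 1320 = 1563.
Step 2: q^n = 3^11 = 177147.
Step 3: Hamming bound ⌊q^n / V_q(n,t)⌋ = ⌊177147/1563⌋ = 113.
Step 4: Compare |C| = 60 to 113: satisfied.
The claimed |C| lies below the Hamming bound.


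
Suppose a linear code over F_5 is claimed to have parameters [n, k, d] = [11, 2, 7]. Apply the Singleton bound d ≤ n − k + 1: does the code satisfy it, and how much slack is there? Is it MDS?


Singleton RHS = n − k + 1 = 10, slack = 3, bound satisfied, not MDS.

Singleton bound: d ≤ n − k + 1.
Here n = 11, k = 2, so n − k + 1 = 10.
Given d = 7, check d ≤ 10: YES.
Slack = (n − k + 1) − d = 3.
The code is NOT MDS (slack = 3 > 0).
Description: the claimed parameters are [11, 2, 7]_5; such a code would be non-MDS.


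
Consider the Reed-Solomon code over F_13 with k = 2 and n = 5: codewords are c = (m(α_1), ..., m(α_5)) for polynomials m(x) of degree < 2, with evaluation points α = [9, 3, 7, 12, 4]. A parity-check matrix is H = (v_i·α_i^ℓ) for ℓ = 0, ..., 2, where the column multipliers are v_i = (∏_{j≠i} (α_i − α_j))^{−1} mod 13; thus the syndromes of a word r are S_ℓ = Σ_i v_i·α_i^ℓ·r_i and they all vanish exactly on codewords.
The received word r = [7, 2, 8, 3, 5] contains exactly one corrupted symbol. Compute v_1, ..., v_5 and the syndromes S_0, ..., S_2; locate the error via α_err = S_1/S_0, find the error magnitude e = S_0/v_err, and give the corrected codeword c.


S = (11, 12, 6), error at position 3, error magnitude e = 7, c = [7, 2, 1, 3, 5].

Step 1: column multipliers v_i = (∏_{j≠i}(α_i − α_j))^{−1} mod 13.
  i = 1 (α = 9): (9−3)(9−7)(9−12)(9−4) = 6·2·(−3)·5 = −180 ≡ 2, so v_1 = 2^{−1} = 7 (mod 13).
  i = 2 (α = 3): (3−9)(3−7)(3−12)(3−4) = (−6)·(−4)·(−9)·(−1) = 216 ≡ 8, so v_2 = 8^{−1} = 5 (mod 13).
  i = 3 (α = 7): (7−9)(7−3)(7−12)(7−4) = (−2)·4·(−5)·3 = 120 ≡ 3, so v_3 = 3^{−1} = 9 (mod 13).
  i = 4 (α = 12): (12−9)(12−3)(12−7)(12−4) = 3·9·5·8 = 1080 ≡ 1, so v_4 = 1^{−1} = 1 (mod 13).
  i = 5 (α = 4): (4−9)(4−3)(4−7)(4−12) = (−5)·1·(−3)·(−8) = −120 ≡ 10, so v_5 = 10^{−1} = 4 (mod 13).
  v = [7, 5, 9, 1, 4].
Step 2: syndromes of r = [7, 2, 8, 3, 5] (all sums mod 13).
  S_0 = Σ v_i r_i = 7·7 + 5·2 + 9·8 + 1·3 + 4·5 = 154 ≡ 11.
  S_1 = Σ v_i α_i r_i = 7·9·7 + 5·3·2 + 9·7·8 + 1·12·3 + 4·4·5 = 1091 ≡ 12.
  α_i^2 mod 13 = [3, 9, 10, 1, 3].
  S_2 = Σ v_i α_i^2 r_i = 7·3·7 + 5·9·2 + 9·10·8 + 1·1·3 + 4·3·5 = 1020 ≡ 6.
  S = (11, 12, 6) ≠ 0, so r is not a codeword (an error is present).
Step 3: locate the error. For a single error e at position i, S_ℓ = v_i·e·α_i^ℓ, so α_err = S_1/S_0.
  S_0^{−1} = 11^{−1} = 6 (mod 13), so α_err = 12·6 = 72 ≡ 7 = α_3. Error position i = 3.
  Consistency check: S_2/S_1 = 6·12 = 72 ≡ 7 = α_err ✓ (single-error assumption holds).
Step 4: error magnitude e = S_0/v_3 = S_0·∏_{j≠3}(α_3 − α_j) = 11·3 = 33 ≡ 7 (mod 13).
Step 5: correct position 3: c_3 = r_3 − e = 8 − 7 ≡ 1 (mod 13). Hence c = [7, 2, 1, 3, 5].
  Check: interpolating c through the α_i gives m(x) = 6 + 3·x (degree < 2) with m(α_i) = c_i for every i, so c is indeed a codeword.


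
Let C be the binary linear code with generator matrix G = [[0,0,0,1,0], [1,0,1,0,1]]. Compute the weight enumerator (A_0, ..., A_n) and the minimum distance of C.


Weight distribution: A_0 = 1, A_1 = 1, A_3 = 1, A_4 = 1. Minimum distance d = 1.

Enumerate all 2^2 = 4 messages m ∈ F_2^2.
For each, compute codeword c = mG in F_2^5, then tally its weight.
  m = 00 → c = 00000, weight = 0.
  m = 10 → c = 00010, weight = 1.
  m = 01 → c = 10101, weight = 3.
  m = 11 → c = 10111, weight = 4.
Tally weights:
  weight 0: 1 codewords.
  weight 1: 1 codewords.
  weight 3: 1 codewords.
  weight 4: 1 codewords.
Minimum distance d = smallest w > 0 with A_w > 0 = 1.
Sanity: Σ A_w = 4 = 2^2 = 4 ✓.


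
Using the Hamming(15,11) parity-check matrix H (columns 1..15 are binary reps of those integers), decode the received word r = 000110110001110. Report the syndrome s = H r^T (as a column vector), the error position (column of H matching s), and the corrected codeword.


s = (0, 0, 0, 1)^T, error position = 1, corrected codeword c = 100110110001110

Compute s = H r^T mod 2 one row at a time:
  s_1 = 1 + 0 + 0 + 0 + 1 + 1 + 1 + 0 = 4 ≡ 0 (mod 2).
  s_2 = 1 + 1 + 0 + 1 + 1 + 1 + 1 + 0 = 6 ≡ 0 (mod 2).
  s_3 = 0 + 0 + 0 + 1 + 0 + 0 + 1 + 0 = 2 ≡ 0 (mod 2).
  s_4 = 0 + 0 + 1 + 1 + 0 + 0 + 1 + 0 = 3 ≡ 1 (mod 2).
s = (0, 0, 0, 1)^T — this equals column 1 of H (binary 0001), so error is at position 1.
Correct: flip bit 1 of r = 000110110001110 to get c = 100110110001110.


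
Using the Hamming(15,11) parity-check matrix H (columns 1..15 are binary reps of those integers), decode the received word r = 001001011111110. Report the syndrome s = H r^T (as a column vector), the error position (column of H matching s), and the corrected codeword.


s = (1, 0, 1, 0)^T, error position = 10, corrected codeword c = 001001011011110

Compute s = H r^T mod 2 one row at a time:
  s_1 = 1 + 1 + 1 + 1 + 1 + 1 + 1 + 0 = 7 ≡ 1 (mod 2).
  s_2 = 0 + 0 + 1 + 0 + 1 + 1 + 1 + 0 = 4 ≡ 0 (mod 2).
  s_3 = 0 + 1 + 1 + 0 + 1 + 1 + 1 + 0 = 5 ≡ 1 (mod 2).
  s_4 = 0 + 1 + 0 + 0 + 1 + 1 + 1 + 0 = 4 ≡ 0 (mod 2).
s = (1, 0, 1, 0)^T — this equals column 10 of H (binary 1010), so error is at position 10.
Correct: flip bit 10 of r = 001001011111110 to get c = 001001011011110.


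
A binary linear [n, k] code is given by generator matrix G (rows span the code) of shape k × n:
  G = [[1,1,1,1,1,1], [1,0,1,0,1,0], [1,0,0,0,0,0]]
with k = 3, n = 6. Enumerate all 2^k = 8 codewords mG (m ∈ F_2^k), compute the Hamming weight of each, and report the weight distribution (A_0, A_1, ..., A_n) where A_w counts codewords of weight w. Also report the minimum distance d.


Weight distribution: A_0 = 1, A_1 = 1, A_2 = 1, A_3 = 2, A_4 = 1, A_5 = 1, A_6 = 1. Minimum distance d = 1.

Enumerate all 2^3 = 8 messages m ∈ F_2^3.
For each, compute codeword c = mG in F_2^6, then tally its weight.
  m = 000 → c = 000000, weight = 0.
  m = 100 → c = 111111, weight = 6.
  m = 010 → c = 101010, weight = 3.
  m = 110 → c = 010101, weight = 3.
  m = 001 → c = 100000, weight = 1.
  m = 101 → c = 011111, weight = 5.
  m = 011 → c = 001010, weight = 2.
  m = 111 → c = 110101, weight = 4.
Tally weights:
  weight 0: 1 codewords.
  weight 1: 1 codewords.
  weight 2: 1 codewords.
  weight 3: 2 codewords.
  weight 4: 1 codewords.
  weight 5: 1 codewords.
  weight 6: 1 codewords.
Minimum distance d = smallest w > 0 with A_w > 0 = 1.
Sanity: Σ A_w = 8 = 2^3 = 8 ✓.


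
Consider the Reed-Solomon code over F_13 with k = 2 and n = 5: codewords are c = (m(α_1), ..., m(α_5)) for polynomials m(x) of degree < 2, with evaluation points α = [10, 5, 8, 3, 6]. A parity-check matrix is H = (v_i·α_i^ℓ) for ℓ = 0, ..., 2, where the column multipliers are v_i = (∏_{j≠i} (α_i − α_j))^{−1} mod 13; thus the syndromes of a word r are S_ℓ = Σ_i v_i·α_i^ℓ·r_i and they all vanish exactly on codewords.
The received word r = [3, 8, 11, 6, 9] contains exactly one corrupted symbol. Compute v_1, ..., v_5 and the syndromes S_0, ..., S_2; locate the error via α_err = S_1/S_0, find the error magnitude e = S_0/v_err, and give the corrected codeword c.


S = (6, 8, 2), error at position 1, error magnitude e = 3, c = [0, 8, 11, 6, 9].

Step 1: column multipliers v_i = (∏_{j≠i}(α_i − α_j))^{−1} mod 13.
  i = 1 (α = 10): (10−5)(10−8)(10−3)(10−6) = 5·2·7·4 = 280 ≡ 7, so v_1 = 7^{−1} = 2 (mod 13).
  i = 2 (α = 5): (5−10)(5−8)(5−3)(5−6) = (−5)·(−3)·2·(−1) = −30 ≡ 9, so v_2 = 9^{−1} = 3 (mod 13).
  i = 3 (α = 8): (8−10)(8−5)(8−3)(8−6) = (−2)·3·5·2 = −60 ≡ 5, so v_3 = 5^{−1} = 8 (mod 13).
  i = 4 (α = 3): (3−10)(3−5)(3−8)(3−6) = (−7)·(−2)·(−5)·(−3) = 210 ≡ 2, so v_4 = 2^{−1} = 7 (mod 13).
  i = 5 (α = 6): (6−10)(6−5)(6−8)(6−3) = (−4)·1·(−2)·3 = 24 ≡ 11, so v_5 = 11^{−1} = 6 (mod 13).
  v = [2, 3, 8, 7, 6].
Step 2: syndromes of r = [3, 8, 11, 6, 9] (all sums mod 13).
  S_0 = Σ v_i r_i = 2·3 + 3·8 + 8·11 + 7·6 + 6·9 = 214 ≡ 6.
  S_1 = Σ v_i α_i r_i = 2·10·3 + 3·5·8 + 8·8·11 + 7·3·6 + 6·6·9 = 1334 ≡ 8.
  α_i^2 mod 13 = [9, 12, 12, 9, 10].
  S_2 = Σ v_i α_i^2 r_i = 2·9·3 + 3·12·8 + 8·12·11 + 7·9·6 + 6·10·9 = 2316 ≡ 2.
  S = (6, 8, 2) ≠ 0, so r is not a codeword (an error is present).
Step 3: locate the error. For a single error e at position i, S_ℓ = v_i·e·α_i^ℓ, so α_err = S_1/S_0.
  S_0^{−1} = 6^{−1} = 11 (mod 13), so α_err = 8·11 = 88 ≡ 10 = α_1. Error position i = 1.
  Consistency check: S_2/S_1 = 2·5 = 10 ≡ 10 = α_err ✓ (single-error assumption holds).
Step 4: error magnitude e = S_0/v_1 = S_0·∏_{j≠1}(α_1 − α_j) = 6·7 = 42 ≡ 3 (mod 13).
Step 5: correct position 1: c_1 = r_1 − e = 3 − 3 ≡ 0 (mod 13). Hence c = [0, 8, 11, 6, 9].
  Check: interpolating c through the α_i gives m(x) = 3 + 1·x (degree < 2) with m(α_i) = c_i for every i, so c is indeed a codeword.


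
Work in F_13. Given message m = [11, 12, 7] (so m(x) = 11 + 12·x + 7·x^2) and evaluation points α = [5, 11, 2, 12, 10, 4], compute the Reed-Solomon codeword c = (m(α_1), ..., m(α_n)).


c = [12, 2, 11, 6, 12, 2]

Message polynomial: m(x) = 11 + 12·x + 7·x^2 (mod 13).
For each evaluation point α_i, compute m(α_i) mod 13:
  α_1 = 5: Horner steps 7 → 8 → 12, so m(5) = 12.
  α_2 = 11: Horner steps 7 → 11 → 2, so m(11) = 2.
  α_3 = 2: Horner steps 7 → 0 → 11, so m(2) = 11.
  α_4 = 12: Horner steps 7 → 5 → 6, so m(12) = 6.
  α_5 = 10: Horner steps 7 → 4 → 12, so m(10) = 12.
  α_6 = 4: Horner steps 7 → 1 → 2, so m(4) = 2.
Codeword c = [12, 2, 11, 6, 12, 2] ∈ F_13^6.


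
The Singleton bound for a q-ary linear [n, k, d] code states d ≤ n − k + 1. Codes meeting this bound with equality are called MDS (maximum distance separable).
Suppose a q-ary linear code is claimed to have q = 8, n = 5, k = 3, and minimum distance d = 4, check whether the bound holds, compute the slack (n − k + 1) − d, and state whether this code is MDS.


Singleton RHS = n − k + 1 = 3, slack = -1, bound violated (no such code; not MDS).

Singleton bound: d ≤ n − k + 1.
Here n = 5, k = 3, so n − k + 1 = 3.
Given d = 4, check d ≤ 3: NO.
Slack = (n − k + 1) − d = -1.
The slack is negative: d = 4 exceeds n − k + 1 = 3 by 1, so the Singleton bound is violated and no linear [5, 3, 4]_8 code can exist. In particular it is not MDS (MDS requires d = n − k + 1 exactly).
Description: the claimed parameters are [5, 3, 4]_8; such a code would be impossible (violates the Singleton bound).


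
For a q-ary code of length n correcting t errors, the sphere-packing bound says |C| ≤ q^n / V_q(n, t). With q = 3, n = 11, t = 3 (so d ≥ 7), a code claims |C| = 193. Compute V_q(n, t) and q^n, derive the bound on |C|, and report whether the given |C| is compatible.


V_q(n, t) = 1563, q^n = 177147, Hamming bound = 113, |C| = 193 > bound (violated).

Step 1: Compute V_q(n, t) = Σ_{j=0}^3 C(n, j) (q−1)^j.
  j = 0: C(11,0)·(2)^0 = 1·1 = 1.
  j = 1: C(11,1)·(2)^1 = 11·2 = 22.
  j = 2: C(11,2)·(2)^2 = 55·4 = 220.
  j = 3: C(11,3)·(2)^3 = 165·8 = 1320.
  V_q(n, t) = 1 + 22 + 220 + 1320 = 1563.
Step 2: q^n = 3^11 = 177147.
Step 3: Hamming bound ⌊q^n / V_q(n,t)⌋ = ⌊177147/1563⌋ = 113.
Step 4: Compare |C| = 193 to 113: violated.
The claimed |C| lies above the Hamming bound, so no 3-ary code of length 11 with d ≥ 7 can have 193 codewords.


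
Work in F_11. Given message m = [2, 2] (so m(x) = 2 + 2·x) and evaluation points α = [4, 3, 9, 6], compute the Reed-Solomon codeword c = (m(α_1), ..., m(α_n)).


c = [10, 8, 9, 3]

Message polynomial: m(x) = 2 + 2·x (mod 11).
For each evaluation point α_i, compute m(α_i) mod 11:
  α_1 = 4: Horner steps 2 → 10, so m(4) = 10.
  α_2 = 3: Horner steps 2 → 8, so m(3) = 8.
  α_3 = 9: Horner steps 2 → 9, so m(9) = 9.
  α_4 = 6: Horner steps 2 → 3, so m(6) = 3.
Codeword c = [10, 8, 9, 3] ∈ F_11^4.


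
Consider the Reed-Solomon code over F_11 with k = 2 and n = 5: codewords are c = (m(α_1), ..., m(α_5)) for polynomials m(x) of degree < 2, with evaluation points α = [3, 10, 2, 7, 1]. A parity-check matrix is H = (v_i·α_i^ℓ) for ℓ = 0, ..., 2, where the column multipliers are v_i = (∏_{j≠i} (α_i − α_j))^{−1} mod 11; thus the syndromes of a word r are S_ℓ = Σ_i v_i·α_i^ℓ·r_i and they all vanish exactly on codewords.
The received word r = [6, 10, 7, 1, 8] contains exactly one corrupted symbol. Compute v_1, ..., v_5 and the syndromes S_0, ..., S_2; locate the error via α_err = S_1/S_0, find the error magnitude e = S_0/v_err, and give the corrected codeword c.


S = (7, 5, 2), error at position 4, error magnitude e = 10, c = [6, 10, 7, 2, 8].

Step 1: column multipliers v_i = (∏_{j≠i}(α_i − α_j))^{−1} mod 11.
  i = 1 (α = 3): (3−10)(3−2)(3−7)(3−1) = (−7)·1·(−4)·2 = 56 ≡ 1, so v_1 = 1^{−1} = 1 (mod 11).
  i = 2 (α = 10): (10−3)(10−2)(10−7)(10−1) = 7·8·3·9 = 1512 ≡ 5, so v_2 = 5^{−1} = 9 (mod 11).
  i = 3 (α = 2): (2−3)(2−10)(2−7)(2−1) = (−1)·(−8)·(−5)·1 = −40 ≡ 4, so v_3 = 4^{−1} = 3 (mod 11).
  i = 4 (α = 7): (7−3)(7−10)(7−2)(7−1) = 4·(−3)·5·6 = −360 ≡ 3, so v_4 = 3^{−1} = 4 (mod 11).
  i = 5 (α = 1): (1−3)(1−10)(1−2)(1−7) = (−2)·(−9)·(−1)·(−6) = 108 ≡ 9, so v_5 = 9^{−1} = 5 (mod 11).
  v = [1, 9, 3, 4, 5].
Step 2: syndromes of r = [6, 10, 7, 1, 8] (all sums mod 11).
  S_0 = Σ v_i r_i = 1·6 + 9·10 + 3·7 + 4·1 + 5·8 = 161 ≡ 7.
  S_1 = Σ v_i α_i r_i = 1·3·6 + 9·10·10 + 3·2·7 + 4·7·1 + 5·1·8 = 1028 ≡ 5.
  α_i^2 mod 11 = [9, 1, 4, 5, 1].
  S_2 = Σ v_i α_i^2 r_i = 1·9·6 + 9·1·10 + 3·4·7 + 4·5·1 + 5·1·8 = 288 ≡ 2.
  S = (7, 5, 2) ≠ 0, so r is not a codeword (an error is present).
Step 3: locate the error. For a single error e at position i, S_ℓ = v_i·e·α_i^ℓ, so α_err = S_1/S_0.
  S_0^{−1} = 7^{−1} = 8 (mod 11), so α_err = 5·8 = 40 ≡ 7 = α_4. Error position i = 4.
  Consistency check: S_2/S_1 = 2·9 = 18 ≡ 7 = α_err ✓ (single-error assumption holds).
Step 4: error magnitude e = S_0/v_4 = S_0·∏_{j≠4}(α_4 − α_j) = 7·3 = 21 ≡ 10 (mod 11).
Step 5: correct position 4: c_4 = r_4 − e = 1 − 10 ≡ 2 (mod 11). Hence c = [6, 10, 7, 2, 8].
  Check: interpolating c through the α_i gives m(x) = 9 + 10·x (degree < 2) with m(α_i) = c_i for every i, so c is indeed a codeword.


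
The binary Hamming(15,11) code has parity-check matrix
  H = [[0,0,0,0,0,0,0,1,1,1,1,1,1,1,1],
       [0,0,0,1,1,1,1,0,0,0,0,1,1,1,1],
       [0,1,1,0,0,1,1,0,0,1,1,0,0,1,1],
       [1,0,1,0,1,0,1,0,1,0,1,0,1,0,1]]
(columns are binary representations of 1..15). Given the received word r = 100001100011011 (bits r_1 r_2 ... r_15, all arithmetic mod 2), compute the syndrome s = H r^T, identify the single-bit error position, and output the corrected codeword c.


s = (0, 1, 1, 0)^T, error position = 6, corrected codeword c = 100000100011011

Compute s = H r^T mod 2 one row at a time:
  s_1 = 0 + 0 + 0 + 1 + 1 + 0 + 1 + 1 = 4 ≡ 0 (mod 2).
  s_2 = 0 + 0 + 1 + 1 + 1 + 0 + 1 + 1 = 5 ≡ 1 (mod 2).
  s_3 = 0 + 0 + 1 + 1 + 0 + 1 + 1 + 1 = 5 ≡ 1 (mod 2).
  s_4 = 1 + 0 + 0 + 1 + 0 + 1 + 0 + 1 = 4 ≡ 0 (mod 2).
s = (0, 1, 1, 0)^T — this equals column 6 of H (binary 0110), so error is at position 6.
Correct: flip bit 6 of r = 100001100011011 to get c = 100000100011011.


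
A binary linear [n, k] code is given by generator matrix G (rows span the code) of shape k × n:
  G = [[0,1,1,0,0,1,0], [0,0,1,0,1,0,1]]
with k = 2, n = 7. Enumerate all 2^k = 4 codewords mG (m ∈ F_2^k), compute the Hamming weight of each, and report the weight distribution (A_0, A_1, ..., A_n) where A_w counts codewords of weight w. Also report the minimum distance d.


Weight distribution: A_0 = 1, A_3 = 2, A_4 = 1. Minimum distance d = 3.

Enumerate all 2^2 = 4 messages m ∈ F_2^2.
For each, compute codeword c = mG in F_2^7, then tally its weight.
  m = 00 → c = 0000000, weight = 0.
  m = 10 → c = 0110010, weight = 3.
  m = 01 → c = 0010101, weight = 3.
  m = 11 → c = 0100111, weight = 4.
Tally weights:
  weight 0: 1 codewords.
  weight 3: 2 codewords.
  weight 4: 1 codewords.
Minimum distance d = smallest w > 0 with A_w > 0 = 3.
Sanity: Σ A_w = 4 = 2^2 = 4 ✓.


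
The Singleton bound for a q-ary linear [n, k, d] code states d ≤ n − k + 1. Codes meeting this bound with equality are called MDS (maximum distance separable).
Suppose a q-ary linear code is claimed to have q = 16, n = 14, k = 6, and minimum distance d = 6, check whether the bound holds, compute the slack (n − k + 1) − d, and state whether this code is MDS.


Singleton RHS = n − k + 1 = 9, slack = 3, bound satisfied, not MDS.

Singleton bound: d ≤ n − k + 1.
Here n = 14, k = 6, so n − k + 1 = 9.
Given d = 6, check d ≤ 9: YES.
Slack = (n − k + 1) − d = 3.
The code is NOT MDS (slack = 3 > 0).
Description: the claimed parameters are [14, 6, 6]_16; such a code would be non-MDS.


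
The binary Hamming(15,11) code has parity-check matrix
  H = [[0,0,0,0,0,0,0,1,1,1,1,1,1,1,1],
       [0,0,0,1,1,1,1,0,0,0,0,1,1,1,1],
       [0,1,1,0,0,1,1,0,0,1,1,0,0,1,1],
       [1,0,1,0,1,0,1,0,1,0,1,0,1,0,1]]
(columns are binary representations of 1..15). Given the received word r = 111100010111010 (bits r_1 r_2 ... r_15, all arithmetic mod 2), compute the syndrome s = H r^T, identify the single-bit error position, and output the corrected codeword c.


s = (1, 1, 1, 1)^T, error position = 15, corrected codeword c = 111100010111011

Compute s = H r^T mod 2 one row at a time:
  s_1 = 1 + 0 + 1 + 1 + 1 + 0 + 1 + 0 = 5 ≡ 1 (mod 2).
  s_2 = 1 + 0 + 0 + 0 + 1 + 0 + 1 + 0 = 3 ≡ 1 (mod 2).
  s_3 = 1 + 1 + 0 + 0 + 1 + 1 + 1 + 0 = 5 ≡ 1 (mod 2).
  s_4 = 1 + 1 + 0 + 0 + 0 + 1 + 0 + 0 = 3 ≡ 1 (mod 2).
s = (1, 1, 1, 1)^T — this equals column 15 of H (binary 1111), so error is at position 15.
Correct: flip bit 15 of r = 111100010111010 to get c = 111100010111011.


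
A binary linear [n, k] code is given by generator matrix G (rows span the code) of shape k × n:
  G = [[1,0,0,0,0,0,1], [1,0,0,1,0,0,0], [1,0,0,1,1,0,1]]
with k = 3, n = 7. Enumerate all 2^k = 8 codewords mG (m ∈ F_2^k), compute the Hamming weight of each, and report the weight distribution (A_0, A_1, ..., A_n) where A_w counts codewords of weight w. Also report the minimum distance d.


Weight distribution: A_0 = 1, A_2 = 6, A_4 = 1. Minimum distance d = 2.

Enumerate all 2^3 = 8 messages m ∈ F_2^3.
For each, compute codeword c = mG in F_2^7, then tally its weight.
  m = 000 → c = 0000000, weight = 0.
  m = 100 → c = 1000001, weight = 2.
  m = 010 → c = 1001000, weight = 2.
  m = 110 → c = 0001001, weight = 2.
  m = 001 → c = 1001101, weight = 4.
  m = 101 → c = 0001100, weight = 2.
  m = 011 → c = 0000101, weight = 2.
  m = 111 → c = 1000100, weight = 2.
Tally weights:
  weight 0: 1 codewords.
  weight 2: 6 codewords.
  weight 4: 1 codewords.
Minimum distance d = smallest w > 0 with A_w > 0 = 2.
Sanity: Σ A_w = 8 = 2^3 = 8 ✓.


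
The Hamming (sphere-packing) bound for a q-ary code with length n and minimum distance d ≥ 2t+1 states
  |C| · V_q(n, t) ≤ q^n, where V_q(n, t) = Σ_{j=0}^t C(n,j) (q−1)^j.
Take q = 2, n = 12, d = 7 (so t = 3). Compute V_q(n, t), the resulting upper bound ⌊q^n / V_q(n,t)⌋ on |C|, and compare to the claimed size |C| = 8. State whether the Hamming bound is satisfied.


V_q(n, t) = 299, q^n = 4096, Hamming bound = 13, |C| = 8 ≤ bound (satisfied).

Step 1: Compute V_q(n, t) = Σ_{j=0}^3 C(n, j) (q−1)^j.
  j = 0: C(12,0)·(1)^0 = 1·1 = 1.
  j = 1: C(12,1)·(1)^1 = 12·1 = 12.
  j = 2: C(12,2)·(1)^2 = 66·1 = 66.
  j = 3: C(12,3)·(1)^3 = 220·1 = 220.
  V_q(n, t) = 1 + 12 + 66 + 220 = 299.
Step 2: q^n = 2^12 = 4096.
Step 3: Hamming bound ⌊q^n / V_q(n,t)⌋ = ⌊4096/299⌋ = 13.
Step 4: Compare |C| = 8 to 13: satisfied.
The claimed |C| lies below the Hamming bound.


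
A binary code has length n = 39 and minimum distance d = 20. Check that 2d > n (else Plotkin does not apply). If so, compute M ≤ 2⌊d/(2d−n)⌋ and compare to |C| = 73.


Plotkin bound M ≤ 40; given |C| = 73 > bound (violated).

Check applicability: 2d = 40, n = 39.
2d − n = 1 > 0, so Plotkin applies.
Compute d/(2d−n) = 20/1 ≈ 20.0000.
⌊d/(2d−n)⌋ = 20.
Plotkin bound: M ≤ 2·20 = 40.
Given |C| = 73, check: VIOLATED.
This |C| is above the Plotkin bound, so no binary code with n = 39, d = 20 and 73 codewords exists.


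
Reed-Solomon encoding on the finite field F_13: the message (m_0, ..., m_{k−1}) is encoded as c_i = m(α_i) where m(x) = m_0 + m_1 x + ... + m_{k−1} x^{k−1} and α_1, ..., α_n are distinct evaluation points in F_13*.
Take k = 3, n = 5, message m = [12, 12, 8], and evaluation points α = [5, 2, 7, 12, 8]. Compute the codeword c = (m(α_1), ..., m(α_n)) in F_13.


c = [12, 3, 7, 8, 9]

Message polynomial: m(x) = 12 + 12·x + 8·x^2 (mod 13).
For each evaluation point α_i, compute m(α_i) mod 13:
  α_1 = 5: Horner steps 8 → 0 → 12, so m(5) = 12.
  α_2 = 2: Horner steps 8 → 2 → 3, so m(2) = 3.
  α_3 = 7: Horner steps 8 → 3 → 7, so m(7) = 7.
  α_4 = 12: Horner steps 8 → 4 → 8, so m(12) = 8.
  α_5 = 8: Horner steps 8 → 11 → 9, so m(8) = 9.
Codeword c = [12, 3, 7, 8, 9] ∈ F_13^5.


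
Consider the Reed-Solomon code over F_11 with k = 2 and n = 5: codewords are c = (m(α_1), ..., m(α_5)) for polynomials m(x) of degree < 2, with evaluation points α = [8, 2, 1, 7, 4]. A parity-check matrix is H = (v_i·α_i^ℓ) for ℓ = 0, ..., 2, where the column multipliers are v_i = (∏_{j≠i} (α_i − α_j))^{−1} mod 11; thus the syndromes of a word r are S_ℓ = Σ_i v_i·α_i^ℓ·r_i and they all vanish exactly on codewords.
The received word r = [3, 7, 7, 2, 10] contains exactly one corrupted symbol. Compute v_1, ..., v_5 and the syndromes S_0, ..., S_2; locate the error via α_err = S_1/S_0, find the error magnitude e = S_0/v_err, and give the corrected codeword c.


S = (9, 7, 3), error at position 2, error magnitude e = 10, c = [3, 8, 7, 2, 10].

Step 1: column multipliers v_i = (∏_{j≠i}(α_i − α_j))^{−1} mod 11.
  i = 1 (α = 8): (8−2)(8−1)(8−7)(8−4) = 6·7·1·4 = 168 ≡ 3, so v_1 = 3^{−1} = 4 (mod 11).
  i = 2 (α = 2): (2−8)(2−1)(2−7)(2−4) = (−6)·1·(−5)·(−2) = −60 ≡ 6, so v_2 = 6^{−1} = 2 (mod 11).
  i = 3 (α = 1): (1−8)(1−2)(1−7)(1−4) = (−7)·(−1)·(−6)·(−3) = 126 ≡ 5, so v_3 = 5^{−1} = 9 (mod 11).
  i = 4 (α = 7): (7−8)(7−2)(7−1)(7−4) = (−1)·5·6·3 = −90 ≡ 9, so v_4 = 9^{−1} = 5 (mod 11).
  i = 5 (α = 4): (4−8)(4−2)(4−1)(4−7) = (−4)·2·3·(−3) = 72 ≡ 6, so v_5 = 6^{−1} = 2 (mod 11).
  v = [4, 2, 9, 5, 2].
Step 2: syndromes of r = [3, 7, 7, 2, 10] (all sums mod 11).
  S_0 = Σ v_i r_i = 4·3 + 2·7 + 9·7 + 5·2 + 2·10 = 119 ≡ 9.
  S_1 = Σ v_i α_i r_i = 4·8·3 + 2·2·7 + 9·1·7 + 5·7·2 + 2·4·10 = 337 ≡ 7.
  α_i^2 mod 11 = [9, 4, 1, 5, 5].
  S_2 = Σ v_i α_i^2 r_i = 4·9·3 + 2·4·7 + 9·1·7 + 5·5·2 + 2·5·10 = 377 ≡ 3.
  S = (9, 7, 3) ≠ 0, so r is not a codeword (an error is present).
Step 3: locate the error. For a single error e at position i, S_ℓ = v_i·e·α_i^ℓ, so α_err = S_1/S_0.
  S_0^{−1} = 9^{−1} = 5 (mod 11), so α_err = 7·5 = 35 ≡ 2 = α_2. Error position i = 2.
  Consistency check: S_2/S_1 = 3·8 = 24 ≡ 2 = α_err ✓ (single-error assumption holds).
Step 4: error magnitude e = S_0/v_2 = S_0·∏_{j≠2}(α_2 − α_j) = 9·6 = 54 ≡ 10 (mod 11).
Step 5: correct position 2: c_2 = r_2 − e = 7 − 10 ≡ 8 (mod 11). Hence c = [3, 8, 7, 2, 10].
  Check: interpolating c through the α_i gives m(x) = 6 + 1·x (degree < 2) with m(α_i) = c_i for every i, so c is indeed a codeword.


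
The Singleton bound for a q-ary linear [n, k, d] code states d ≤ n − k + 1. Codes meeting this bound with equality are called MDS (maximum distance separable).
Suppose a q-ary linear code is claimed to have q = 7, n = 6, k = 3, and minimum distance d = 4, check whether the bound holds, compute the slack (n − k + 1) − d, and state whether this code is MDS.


Singleton RHS = n − k + 1 = 4, slack = 0, bound satisfied, MDS.

Singleton bound: d ≤ n − k + 1.
Here n = 6, k = 3, so n − k + 1 = 4.
Given d = 4, check d ≤ 4: YES.
Slack = (n − k + 1) − d = 0.
The code is MDS (slack = 0).
Description: the claimed parameters are [6, 3, 4]_7; such a code would be MDS (meets Singleton bound).


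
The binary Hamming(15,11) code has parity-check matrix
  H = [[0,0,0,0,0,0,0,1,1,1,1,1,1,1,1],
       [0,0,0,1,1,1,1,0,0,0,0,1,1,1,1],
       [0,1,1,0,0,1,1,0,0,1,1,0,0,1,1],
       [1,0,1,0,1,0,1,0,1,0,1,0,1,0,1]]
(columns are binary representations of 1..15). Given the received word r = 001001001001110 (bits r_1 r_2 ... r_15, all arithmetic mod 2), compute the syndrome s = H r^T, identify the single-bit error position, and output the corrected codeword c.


s = (0, 0, 1, 1)^T, error position = 3, corrected codeword c = 000001001001110

Compute s = H r^T mod 2 one row at a time:
  s_1 = 0 + 1 + 0 + 0 + 1 + 1 + 1 + 0 = 4 ≡ 0 (mod 2).
  s_2 = 0 + 0 + 1 + 0 + 1 + 1 + 1 + 0 = 4 ≡ 0 (mod 2).
  s_3 = 0 + 1 + 1 + 0 + 0 + 0 + 1 + 0 = 3 ≡ 1 (mod 2).
  s_4 = 0 + 1 + 0 + 0 + 1 + 0 + 1 + 0 = 3 ≡ 1 (mod 2).
s = (0, 0, 1, 1)^T — this equals column 3 of H (binary 0011), so error is at position 3.
Correct: flip bit 3 of r = 001001001001110 to get c = 000001001001110.


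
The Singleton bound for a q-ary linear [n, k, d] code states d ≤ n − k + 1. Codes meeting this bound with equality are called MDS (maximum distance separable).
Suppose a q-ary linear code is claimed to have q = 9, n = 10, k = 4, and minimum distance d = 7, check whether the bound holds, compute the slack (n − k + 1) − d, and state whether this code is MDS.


Singleton RHS = n − k + 1 = 7, slack = 0, bound satisfied, MDS.

Singleton bound: d ≤ n − k + 1.
Here n = 10, k = 4, so n − k + 1 = 7.
Given d = 7, check d ≤ 7: YES.
Slack = (n − k + 1) − d = 0.
The code is MDS (slack = 0).
Description: the claimed parameters are [10, 4, 7]_9; such a code would be MDS (meets Singleton bound).


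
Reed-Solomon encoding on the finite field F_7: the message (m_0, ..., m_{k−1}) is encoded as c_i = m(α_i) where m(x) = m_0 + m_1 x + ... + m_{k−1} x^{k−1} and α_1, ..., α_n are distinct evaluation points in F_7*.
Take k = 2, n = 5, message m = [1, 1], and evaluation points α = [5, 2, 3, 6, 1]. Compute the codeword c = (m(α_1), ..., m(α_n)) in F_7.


c = [6, 3, 4, 0, 2]

Message polynomial: m(x) = 1 + 1·x (mod 7).
For each evaluation point α_i, compute m(α_i) mod 7:
  α_1 = 5: Horner steps 1 → 6, so m(5) = 6.
  α_2 = 2: Horner steps 1 → 3, so m(2) = 3.
  α_3 = 3: Horner steps 1 → 4, so m(3) = 4.
  α_4 = 6: Horner steps 1 → 0, so m(6) = 0.
  α_5 = 1: Horner steps 1 → 2, so m(1) = 2.
Codeword c = [6, 3, 4, 0, 2] ∈ F_7^5.
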